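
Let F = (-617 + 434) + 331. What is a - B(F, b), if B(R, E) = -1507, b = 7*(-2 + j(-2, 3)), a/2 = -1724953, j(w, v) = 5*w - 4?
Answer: -3448399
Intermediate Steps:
j(w, v) = -4 + 5*w
F = 148 (F = -183 + 331 = 148)
a = -3449906 (a = 2*(-1724953) = -3449906)
b = -112 (b = 7*(-2 + (-4 + 5*(-2))) = 7*(-2 + (-4 - 10)) = 7*(-2 - 14) = 7*(-16) = -112)
a - B(F, b) = -3449906 - 1*(-1507) = -3449906 + 1507 = -3448399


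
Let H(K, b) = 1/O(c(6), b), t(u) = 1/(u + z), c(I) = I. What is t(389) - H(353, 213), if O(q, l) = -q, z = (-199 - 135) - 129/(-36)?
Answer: 775/4218 ≈ 0.18374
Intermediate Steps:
z = -3965/12 (z = -334 - 129*(-1/36) = -334 + 43/12 = -3965/12 ≈ -330.42)
t(u) = 1/(-3965/12 + u) (t(u) = 1/(u - 3965/12) = 1/(-3965/12 + u))
H(K, b) = -⅙ (H(K, b) = 1/(-1*6) = 1/(-6) = -⅙)
t(389) - H(353, 213) = 12/(-3965 + 12*389) - 1*(-⅙) = 12/(-3965 + 4668) + ⅙ = 12/703 + ⅙ = 775/4218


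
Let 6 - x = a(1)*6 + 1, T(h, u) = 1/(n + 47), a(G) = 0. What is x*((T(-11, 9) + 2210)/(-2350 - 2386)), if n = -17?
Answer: -66301/28416 ≈ -2.3332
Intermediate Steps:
T(h, u) = 1/30 (T(h, u) = 1/(-17 + 47) = 1/30)
x = 5 (x = 6 - (0*6 + 1) = 6 - (0 + 1) = 6 - 1*1 = 6 - 1 = 5)
x*((T(-11, 9) + 2210)/(-2350 - 2386)) = 5*((1/30 + 2210)/(-2350 - 2386)) = 5*((66301/30)/(-4736)) = 5*((66301/30)*(-1/4736)) = 5*(-66301/142080) = -66301/28416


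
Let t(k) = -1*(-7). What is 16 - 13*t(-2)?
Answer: -75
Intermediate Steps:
t(k) = 7
16 - 13*t(-2) = 16 - 13*7 = 16 - 91 = -75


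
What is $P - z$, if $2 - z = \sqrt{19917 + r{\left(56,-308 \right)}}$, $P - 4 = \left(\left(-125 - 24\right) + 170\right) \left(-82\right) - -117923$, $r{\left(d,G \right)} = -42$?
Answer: $116203 + 5 \sqrt{795} \approx 1.1634 \cdot 10^{5}$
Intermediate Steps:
$P = 116205$ ($P = 4 + \left(\left(\left(-125 - 24\right) + 170\right) \left(-82\right) - -117923\right) = 4 + \left(\left(-149 + 170\right) \left(-82\right) + 117923\right) = 4 + \left(21 \left(-82\right) + 117923\right) = 4 + \left(-1722 + 117923\right) = 4 + 116201 = 116205$)
$z = 2 - 5 \sqrt{795}$ ($z = 2 - \sqrt{19917 - 42} = 2 - \sqrt{19875} = 2 - 5 \sqrt{795} \approx -138.98$)
$P - z = 116205 - \left(2 - 5 \sqrt{795}\right) = 116203 + 5 \sqrt{795}$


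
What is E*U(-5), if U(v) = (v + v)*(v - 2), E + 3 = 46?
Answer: 3010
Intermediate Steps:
E = 43 (E = -3 + 46 = 43)
U(v) = 2*v*(-2 + v) (U(v) = (2*v)*(-2 + v) = 2*v*(-2 + v))
E*U(-5) = 43*(2*(-5)*(-2 - 5)) = 43*(2*(-5)*(-7)) = 43*70 = 3010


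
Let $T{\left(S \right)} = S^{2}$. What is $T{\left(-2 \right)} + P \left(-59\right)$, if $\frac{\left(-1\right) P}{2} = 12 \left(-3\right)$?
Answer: $-4244$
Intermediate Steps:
$P = 72$ ($P = - 2 \cdot 12 \left(-3\right) = \left(-2\right) \left(-36\right) = 72$)
$T{\left(-2 \right)} + P \left(-59\right) = \left(-2\right)^{2} + 72 \left(-59\right) = 4 - 4248 = -4244$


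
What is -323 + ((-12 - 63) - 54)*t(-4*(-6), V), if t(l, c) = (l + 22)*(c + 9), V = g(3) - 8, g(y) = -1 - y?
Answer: 17479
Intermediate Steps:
V = -12 (V = (-1 - 1*3) - 8 = (-1 - 3) - 8 = -4 - 8 = -12)
t(l, c) = (9 + c)*(22 + l) (t(l, c) = (22 + l)*(9 + c) = (9 + c)*(22 + l))
-323 + ((-12 - 63) - 54)*t(-4*(-6), V) = -323 + ((-12 - 63) - 54)*(198 + 9*(-4*(-6)) + 22*(-12) - (-48)*(-6)) = -323 + (-75 - 54)*(198 + 9*24 - 264 - 12*24) = -323 - 129*(198 + 216 - 264 - 288) = -323 - 129*(-138) = -323 + 17802 = 17479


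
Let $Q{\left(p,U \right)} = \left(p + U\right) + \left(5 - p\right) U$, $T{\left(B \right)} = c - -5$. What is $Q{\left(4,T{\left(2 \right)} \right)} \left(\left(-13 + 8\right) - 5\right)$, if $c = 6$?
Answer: $-260$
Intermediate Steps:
$T{\left(B \right)} = 11$ ($T{\left(B \right)} = 6 - -5 = 6 + 5 = 11$)
$Q{\left(p,U \right)} = U + p + U \left(5 - p\right)$ ($Q{\left(p,U \right)} = \left(U + p\right) + U \left(5 - p\right) = U + p + U \left(5 - p\right)$)
$Q{\left(4,T{\left(2 \right)} \right)} \left(\left(-13 + 8\right) - 5\right) = \left(4 + 6 \cdot 11 - 11 \cdot 4\right) \left(\left(-13 + 8\right) - 5\right) = \left(4 + 66 - 44\right) \left(-5 - 5\right) = 26 \left(-5 - 5\right) = 26 \left(-10\right) = -260$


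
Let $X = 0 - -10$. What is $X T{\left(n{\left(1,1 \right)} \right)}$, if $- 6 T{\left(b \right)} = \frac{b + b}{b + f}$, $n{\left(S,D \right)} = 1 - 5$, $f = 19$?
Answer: $\frac{8}{9} \approx 0.88889$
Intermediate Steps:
$n{\left(S,D \right)} = -4$ ($n{\left(S,D \right)} = 1 - 5 = -4$)
$T{\left(b \right)} = - \frac{b}{3 \left(19 + b\right)}$ ($T{\left(b \right)} = - \frac{\left(b + b\right) \frac{1}{b + 19}}{6} = - \frac{2 b \frac{1}{19 + b}}{6} = - \frac{b}{3 \left(19 + b\right)}$)
$X = 10$ ($X = 0 + 10 = 10$)
$X T{\left(n{\left(1,1 \right)} \right)} = 10 \left(\left(-1\right) \left(-4\right) \frac{1}{57 + 3 \left(-4\right)}\right) = 10 \left(\left(-1\right) \left(-4\right) \frac{1}{57 - 12}\right) = 10 \left(\left(-1\right) \left(-4\right) \frac{1}{45}\right) = 10 \cdot \frac{4}{45} = \frac{8}{9}$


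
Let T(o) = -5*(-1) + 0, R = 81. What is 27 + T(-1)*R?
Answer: 432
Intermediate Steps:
T(o) = 5 (T(o) = 5 + 0 = 5)
27 + T(-1)*R = 27 + 5*81 = 27 + 405 = 432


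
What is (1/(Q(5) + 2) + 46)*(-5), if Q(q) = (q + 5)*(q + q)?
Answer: -23465/102 ≈ -230.05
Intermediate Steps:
Q(q) = 2*q*(5 + q) (Q(q) = (5 + q)*(2*q) = 2*q*(5 + q))
(1/(Q(5) + 2) + 46)*(-5) = (1/(2*5*(5 + 5) + 2) + 46)*(-5) = (1/(2*5*10 + 2) + 46)*(-5) = (1/(100 + 2) + 46)*(-5) = (1/102 + 46)*(-5) = (4693/102)*(-5) = -23465/102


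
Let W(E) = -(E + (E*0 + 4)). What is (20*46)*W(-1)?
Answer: -2760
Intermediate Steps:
W(E) = -4 - E (W(E) = -(E + (0 + 4)) = -(E + 4) = -(4 + E) = -4 - E)
(20*46)*W(-1) = (20*46)*(-4 - 1*(-1)) = 920*(-4 + 1) = 920*(-3) = -2760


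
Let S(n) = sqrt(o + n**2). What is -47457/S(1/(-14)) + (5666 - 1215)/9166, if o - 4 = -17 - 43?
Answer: 4451/9166 + 664398*I*sqrt(439)/2195 ≈ 0.4856 + 6342.0*I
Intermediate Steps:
o = -56 (o = 4 + (-17 - 43) = 4 - 60 = -56)
S(n) = sqrt(-56 + n**2)
-47457/S(1/(-14)) + (5666 - 1215)/9166 = -47457/sqrt(-56 + (1/(-14))**2) + (5666 - 1215)/9166 = -47457/sqrt(-56 + (-1/14)**2) + 4451*(1/9166) = -47457/sqrt(-56 + 1/196) + 4451/9166 = -47457*(-14*I*sqrt(439)/2195) + 4451/9166 = -(-664398)*I*sqrt(439)/2195 + 4451/9166 = 664398*I*sqrt(439)/2195 + 4451/9166 = 4451/9166 + 664398*I*sqrt(439)/2195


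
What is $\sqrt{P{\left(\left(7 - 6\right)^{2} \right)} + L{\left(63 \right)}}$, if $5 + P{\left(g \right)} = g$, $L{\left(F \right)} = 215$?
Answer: $\sqrt{211} \approx 14.526$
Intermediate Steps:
$P{\left(g \right)} = -5 + g$
$\sqrt{P{\left(\left(7 - 6\right)^{2} \right)} + L{\left(63 \right)}} = \sqrt{\left(-5 + \left(7 - 6\right)^{2}\right) + 215} = \sqrt{\left(-5 + 1^{2}\right) + 215} = \sqrt{\left(-5 + 1\right) + 215} = \sqrt{-4 + 215} = \sqrt{211}$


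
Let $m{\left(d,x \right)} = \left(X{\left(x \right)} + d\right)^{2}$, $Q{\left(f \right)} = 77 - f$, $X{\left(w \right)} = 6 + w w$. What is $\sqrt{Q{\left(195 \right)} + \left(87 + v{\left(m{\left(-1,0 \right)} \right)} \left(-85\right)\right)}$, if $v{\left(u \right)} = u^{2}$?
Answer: $2 i \sqrt{13289} \approx 230.56 i$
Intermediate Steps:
$X{\left(w \right)} = 6 + w^{2}$
$m{\left(d,x \right)} = \left(6 + d + x^{2}\right)^{2}$ ($m{\left(d,x \right)} = \left(\left(6 + x^{2}\right) + d\right)^{2} = \left(6 + d + x^{2}\right)^{2}$)
$\sqrt{Q{\left(195 \right)} + \left(87 + v{\left(m{\left(-1,0 \right)} \right)} \left(-85\right)\right)} = \sqrt{\left(77 - 195\right) + \left(87 + \left(\left(6 - 1 + 0^{2}\right)^{2}\right)^{2} \left(-85\right)\right)} = \sqrt{\left(77 - 195\right) + \left(87 + \left(\left(6 - 1 + 0\right)^{2}\right)^{2} \left(-85\right)\right)} = \sqrt{-118 + \left(87 + \left(5^{2}\right)^{2} \left(-85\right)\right)} = \sqrt{-118 + \left(87 + 25^{2} \left(-85\right)\right)} = \sqrt{-118 + \left(87 + 625 \left(-85\right)\right)} = \sqrt{-118 + \left(87 - 53125\right)} = \sqrt{-118 - 53038} = \sqrt{-53156} = 2 i \sqrt{13289}$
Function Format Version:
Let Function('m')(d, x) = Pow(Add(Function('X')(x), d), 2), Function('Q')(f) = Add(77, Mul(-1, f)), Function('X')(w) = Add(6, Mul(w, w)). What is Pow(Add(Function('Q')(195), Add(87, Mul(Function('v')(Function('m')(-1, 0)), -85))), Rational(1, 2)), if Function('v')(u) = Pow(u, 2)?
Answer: Mul(2, I, Pow(13289, Rational(1, 2))) ≈ Mul(230.56, I)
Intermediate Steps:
Function('X')(w) = Add(6, Pow(w, 2))
Function('m')(d, x) = Pow(Add(6, d, Pow(x, 2)), 2) (Function('m')(d, x) = Pow(Add(Add(6, Pow(x, 2)), d), 2) = Pow(Add(6, d, Pow(x, 2)), 2))
Pow(Add(Function('Q')(195), Add(87, Mul(Function('v')(Function('m')(-1, 0)), -85))), Rational(1, 2)) = Pow(Add(Add(77, Mul(-1, 195)), Add(87, Mul(Pow(Pow(Add(6, -1, Pow(0, 2)), 2), 2), -85))), Rational(1, 2)) = Pow(Add(Add(77, -195), Add(87, Mul(Pow(Pow(Add(6, -1, 0), 2), 2), -85))), Rational(1, 2)) = Pow(Add(-118, Add(87, Mul(Pow(Pow(5, 2), 2), -85))), Rational(1, 2)) = Pow(Add(-118, Add(87, Mul(Pow(25, 2), -85))), Rational(1, 2)) = Pow(Add(-118, Add(87, Mul(625, -85))), Rational(1, 2)) = Pow(Add(-118, Add(87, -53125)), Rational(1, 2)) = Pow(Add(-118, -53038), Rational(1, 2)) = Pow(-53156, Rational(1, 2)) = Mul(2, I, Pow(13289, Rational(1, 2)))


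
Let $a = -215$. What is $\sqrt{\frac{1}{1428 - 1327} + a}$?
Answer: $\frac{i \sqrt{2193114}}{101} \approx 14.663 i$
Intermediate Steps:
$\sqrt{\frac{1}{1428 - 1327} + a} = \sqrt{\frac{1}{1428 - 1327} - 215} = \sqrt{\frac{1}{101} - 215} = \sqrt{- \frac{21714}{101}} = \frac{i \sqrt{2193114}}{101}$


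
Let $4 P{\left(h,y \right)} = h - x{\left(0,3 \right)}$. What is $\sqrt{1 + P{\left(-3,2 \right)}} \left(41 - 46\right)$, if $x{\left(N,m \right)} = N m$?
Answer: $- \frac{5}{2} \approx -2.5$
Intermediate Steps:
$P{\left(h,y \right)} = \frac{h}{4}$ ($P{\left(h,y \right)} = \frac{h - 0 \cdot 3}{4} = \frac{h - 0}{4} = \frac{h + 0}{4} = \frac{h}{4}$)
$\sqrt{1 + P{\left(-3,2 \right)}} \left(41 - 46\right) = \sqrt{1 + \frac{1}{4} \left(-3\right)} \left(41 - 46\right) = \sqrt{1 - \frac{3}{4}} \left(-5\right) = \sqrt{\frac{1}{4}} \left(-5\right) = \frac{1}{2} \left(-5\right) = - \frac{5}{2}$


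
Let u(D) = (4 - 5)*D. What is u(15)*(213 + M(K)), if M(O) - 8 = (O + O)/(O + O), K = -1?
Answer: -3330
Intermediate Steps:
M(O) = 9 (M(O) = 8 + (O + O)/(O + O) = 8 + (2*O)/((2*O)) = 8 + (2*O)*(1/(2*O)) = 8 + 1 = 9)
u(D) = -D
u(15)*(213 + M(K)) = (-1*15)*(213 + 9) = -15*222 = -3330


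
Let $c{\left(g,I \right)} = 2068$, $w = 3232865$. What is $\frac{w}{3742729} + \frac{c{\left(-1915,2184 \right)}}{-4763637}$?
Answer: $\frac{15392455366433}{17829002345373} \approx 0.86334$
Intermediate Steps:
$\frac{w}{3742729} + \frac{c{\left(-1915,2184 \right)}}{-4763637} = \frac{3232865}{3742729} + \frac{2068}{-4763637} = 3232865 \cdot \frac{1}{3742729} + 2068 \left(- \frac{1}{4763637}\right) = \frac{3232865}{3742729} - \frac{2068}{4763637} = \frac{15392455366433}{17829002345373}$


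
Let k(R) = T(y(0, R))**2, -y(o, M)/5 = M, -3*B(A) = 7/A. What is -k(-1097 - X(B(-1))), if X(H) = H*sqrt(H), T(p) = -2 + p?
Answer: -811717378/27 - 383810*sqrt(21)/9 ≈ -3.0259e+7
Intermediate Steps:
B(A) = -7/(3*A)
y(o, M) = -5*M
X(H) = H**(3/2)
k(R) = (-2 - 5*R)**2
-k(-1097 - X(B(-1))) = -(2 + 5*(-1097 - (-7/3/(-1))**(3/2)))**2 = -(2 + 5*(-1097 - (-7/3*(-1))**(3/2)))**2 = -(2 + 5*(-1097 - (7/3)**(3/2)))**2 = -(2 + 5*(-1097 - 7*sqrt(21)/9))**2 = -(2 + (-5485 - 35*sqrt(21)/9))**2 = -(-5483 - 35*sqrt(21)/9)**2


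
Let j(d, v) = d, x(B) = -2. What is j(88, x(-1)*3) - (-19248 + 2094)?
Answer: 17242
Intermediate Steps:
j(88, x(-1)*3) - (-19248 + 2094) = 88 - (-19248 + 2094) = 88 - 1*(-17154) = 88 + 17154 = 17242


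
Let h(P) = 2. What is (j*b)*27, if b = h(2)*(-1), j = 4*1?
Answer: -216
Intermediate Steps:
j = 4
b = -2 (b = 2*(-1) = -2)
(j*b)*27 = (4*(-2))*27 = -8*27 = -216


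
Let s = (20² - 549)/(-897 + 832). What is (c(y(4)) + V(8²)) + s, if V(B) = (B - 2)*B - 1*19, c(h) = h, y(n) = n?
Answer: 257094/65 ≈ 3955.3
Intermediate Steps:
s = 149/65 (s = (400 - 549)/(-65) = -149*(-1/65) = 149/65 ≈ 2.2923)
V(B) = -19 + B*(-2 + B) (V(B) = (-2 + B)*B - 19 = B*(-2 + B) - 19 = -19 + B*(-2 + B))
(c(y(4)) + V(8²)) + s = (4 + (-19 + (8²)² - 2*8²)) + 149/65 = (4 + (-19 + 64² - 2*64)) + 149/65 = (4 + (-19 + 4096 - 128)) + 149/65 = (4 + 3949) + 149/65 = 3953 + 149/65 = 257094/65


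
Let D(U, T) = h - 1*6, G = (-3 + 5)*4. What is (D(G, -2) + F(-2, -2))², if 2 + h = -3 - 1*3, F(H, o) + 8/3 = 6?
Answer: 1024/9 ≈ 113.78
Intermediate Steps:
G = 8 (G = 2*4 = 8)
F(H, o) = 10/3 (F(H, o) = -8/3 + 6 = 10/3)
h = -8 (h = -2 + (-3 - 1*3) = -2 + (-3 - 3) = -2 - 6 = -8)
D(U, T) = -14 (D(U, T) = -8 - 1*6 = -8 - 6 = -14)
(D(G, -2) + F(-2, -2))² = (-14 + 10/3)² = (-32/3)² = 1024/9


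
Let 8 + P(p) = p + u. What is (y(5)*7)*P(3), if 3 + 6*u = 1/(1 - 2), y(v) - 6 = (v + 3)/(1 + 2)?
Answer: -3094/9 ≈ -343.78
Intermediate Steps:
y(v) = 7 + v/3 (y(v) = 6 + (v + 3)/(1 + 2) = 6 + (3 + v)/3 = 6 + (3 + v)*(1/3) = 6 + (1 + v/3) = 7 + v/3)
u = -2/3 (u = -1/2 + 1/(6*(1 - 2)) = -1/2 + (1/6)/(-1) = -1/2 + (1/6)*(-1) = -1/2 - 1/6 = -2/3 ≈ -0.66667)
P(p) = -26/3 + p (P(p) = -8 + (p - 2/3) = -8 + (-2/3 + p) = -26/3 + p)
(y(5)*7)*P(3) = ((7 + (1/3)*5)*7)*(-26/3 + 3) = ((7 + 5/3)*7)*(-17/3) = ((26/3)*7)*(-17/3) = (182/3)*(-17/3) = -3094/9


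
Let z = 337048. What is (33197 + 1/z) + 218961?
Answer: 84989349585/337048 ≈ 2.5216e+5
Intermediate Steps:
(33197 + 1/z) + 218961 = (33197 + 1/337048) + 218961 = 11188982457/337048 + 218961 = 84989349585/337048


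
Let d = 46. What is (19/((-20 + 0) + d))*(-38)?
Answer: -361/13 ≈ -27.769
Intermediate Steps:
(19/((-20 + 0) + d))*(-38) = (19/((-20 + 0) + 46))*(-38) = (19/(-20 + 46))*(-38) = (19/26)*(-38) = -361/13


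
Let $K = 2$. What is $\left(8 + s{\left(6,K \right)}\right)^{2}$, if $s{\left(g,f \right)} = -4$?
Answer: $16$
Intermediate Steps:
$\left(8 + s{\left(6,K \right)}\right)^{2} = \left(8 - 4\right)^{2} = 4^{2} = 16$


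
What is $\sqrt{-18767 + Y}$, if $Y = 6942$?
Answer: $5 i \sqrt{473} \approx 108.74 i$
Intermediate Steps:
$\sqrt{-18767 + Y} = \sqrt{-18767 + 6942} = \sqrt{-11825} = 5 i \sqrt{473}$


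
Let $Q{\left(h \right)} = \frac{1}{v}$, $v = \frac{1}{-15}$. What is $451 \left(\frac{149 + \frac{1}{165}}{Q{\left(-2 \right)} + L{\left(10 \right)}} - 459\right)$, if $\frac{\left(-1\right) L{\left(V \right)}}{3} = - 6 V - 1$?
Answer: $- \frac{260327327}{1260} \approx -2.0661 \cdot 10^{5}$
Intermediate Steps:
$v = - \frac{1}{15} \approx -0.066667$
$L{\left(V \right)} = 3 + 18 V$ ($L{\left(V \right)} = - 3 \left(- 6 V - 1\right) = - 3 \left(-1 - 6 V\right) = 3 + 18 V$)
$Q{\left(h \right)} = -15$ ($Q{\left(h \right)} = \frac{1}{- \frac{1}{15}} = -15$)
$451 \left(\frac{149 + \frac{1}{165}}{Q{\left(-2 \right)} + L{\left(10 \right)}} - 459\right) = 451 \left(\frac{149 + \frac{1}{165}}{-15 + \left(3 + 18 \cdot 10\right)} - 459\right) = 451 \left(\frac{149 + \frac{1}{165}}{-15 + \left(3 + 180\right)} - 459\right) = 451 \left(\frac{24586}{165 \left(-15 + 183\right)} - 459\right) = 451 \left(\frac{24586}{165 \cdot 168} - 459\right) = 451 \left(\frac{24586}{165} \cdot \frac{1}{168} - 459\right) = 451 \left(\frac{12293}{13860} - 459\right) = 451 \left(- \frac{6349447}{13860}\right) = - \frac{260327327}{1260}$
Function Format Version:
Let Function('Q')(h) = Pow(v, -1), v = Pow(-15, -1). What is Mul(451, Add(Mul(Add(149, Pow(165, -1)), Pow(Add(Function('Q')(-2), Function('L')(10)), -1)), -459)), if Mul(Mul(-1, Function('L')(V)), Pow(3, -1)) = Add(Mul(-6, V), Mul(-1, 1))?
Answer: Rational(-260327327, 1260) ≈ -2.0661e+5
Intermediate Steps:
v = Rational(-1, 15) ≈ -0.066667
Function('L')(V) = Add(3, Mul(18, V)) (Function('L')(V) = Mul(-3, Add(Mul(-6, V), Mul(-1, 1))) = Mul(-3, Add(Mul(-6, V), -1)) = Mul(-3, Add(-1, Mul(-6, V))) = Add(3, Mul(18, V)))
Function('Q')(h) = -15 (Function('Q')(h) = Pow(Rational(-1, 15), -1) = -15)
Mul(451, Add(Mul(Add(149, Pow(165, -1)), Pow(Add(Function('Q')(-2), Function('L')(10)), -1)), -459)) = Mul(451, Add(Mul(Add(149, Pow(165, -1)), Pow(Add(-15, Add(3, Mul(18, 10))), -1)), -459)) = Mul(451, Add(Mul(Add(149, Rational(1, 165)), Pow(Add(-15, Add(3, 180)), -1)), -459)) = Mul(451, Add(Mul(Rational(24586, 165), Pow(Add(-15, 183), -1)), -459)) = Mul(451, Add(Mul(Rational(24586, 165), Pow(168, -1)), -459)) = Mul(451, Add(Mul(Rational(24586, 165), Rational(1, 168)), -459)) = Mul(451, Add(Rational(12293, 13860), -459)) = Mul(451, Rational(-6349447, 13860)) = Rational(-260327327, 1260)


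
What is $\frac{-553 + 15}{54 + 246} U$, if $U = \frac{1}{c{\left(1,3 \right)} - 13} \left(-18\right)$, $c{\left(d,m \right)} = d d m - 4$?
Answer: $- \frac{807}{350} \approx -2.3057$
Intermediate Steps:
$c{\left(d,m \right)} = -4 + m d^{2}$ ($c{\left(d,m \right)} = d^{2} m - 4 = m d^{2} - 4 = -4 + m d^{2}$)
$U = \frac{9}{7}$ ($U = \frac{1}{\left(-4 + 3 \cdot 1^{2}\right) - 13} \left(-18\right) = \frac{1}{\left(-4 + 3 \cdot 1\right) - 13} \left(-18\right) = \frac{1}{\left(-4 + 3\right) - 13} \left(-18\right) = \frac{1}{-1 - 13} \left(-18\right) = \frac{1}{-14} \left(-18\right) = \left(- \frac{1}{14}\right) \left(-18\right) = \frac{9}{7} \approx 1.2857$)
$\frac{-553 + 15}{54 + 246} U = \frac{-553 + 15}{54 + 246} \cdot \frac{9}{7} = - \frac{538}{300} \cdot \frac{9}{7} = \left(-538\right) \frac{1}{300} \cdot \frac{9}{7} = \left(- \frac{269}{150}\right) \frac{9}{7} = - \frac{807}{350}$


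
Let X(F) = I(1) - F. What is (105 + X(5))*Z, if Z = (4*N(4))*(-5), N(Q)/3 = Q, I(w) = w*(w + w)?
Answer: -24480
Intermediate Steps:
I(w) = 2*w² (I(w) = w*(2*w) = 2*w²)
N(Q) = 3*Q
Z = -240 (Z = (4*(3*4))*(-5) = (4*12)*(-5) = 48*(-5) = -240)
X(F) = 2 - F (X(F) = 2*1² - F = 2*1 - F = 2 - F)
(105 + X(5))*Z = (105 + (2 - 1*5))*(-240) = (105 + (2 - 5))*(-240) = (105 - 3)*(-240) = 102*(-240) = -24480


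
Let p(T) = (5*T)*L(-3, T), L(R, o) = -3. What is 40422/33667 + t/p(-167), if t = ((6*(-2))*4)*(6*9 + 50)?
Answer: -22269518/28111945 ≈ -0.79217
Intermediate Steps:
t = -4992 (t = (-12*4)*(54 + 50) = -48*104 = -4992)
p(T) = -15*T (p(T) = (5*T)*(-3) = -15*T)
40422/33667 + t/p(-167) = 40422/33667 - 4992/((-15*(-167))) = 40422*(1/33667) - 4992/2505 = 40422/33667 - 4992*1/2505 = 40422/33667 - 1664/835 = -22269518/28111945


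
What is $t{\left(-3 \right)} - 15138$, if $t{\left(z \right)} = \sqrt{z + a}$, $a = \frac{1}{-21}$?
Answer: $-15138 + \frac{8 i \sqrt{21}}{21} \approx -15138.0 + 1.7457 i$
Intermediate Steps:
$a = - \frac{1}{21} \approx -0.047619$
$t{\left(z \right)} = \sqrt{- \frac{1}{21} + z}$ ($t{\left(z \right)} = \sqrt{z - \frac{1}{21}} = \sqrt{- \frac{1}{21} + z}$)
$t{\left(-3 \right)} - 15138 = \frac{\sqrt{-21 + 441 \left(-3\right)}}{21} - 15138 = \frac{\sqrt{-21 - 1323}}{21} - 15138 = \frac{\sqrt{-1344}}{21} - 15138 = \frac{8 i \sqrt{21}}{21} - 15138 = -15138 + \frac{8 i \sqrt{21}}{21}$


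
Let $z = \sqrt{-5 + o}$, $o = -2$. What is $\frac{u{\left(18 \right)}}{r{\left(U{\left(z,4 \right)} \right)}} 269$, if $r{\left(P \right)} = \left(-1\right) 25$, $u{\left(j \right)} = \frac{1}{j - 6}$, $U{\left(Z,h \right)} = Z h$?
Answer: $- \frac{269}{300} \approx -0.89667$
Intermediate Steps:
$z = i \sqrt{7}$ ($z = \sqrt{-5 - 2} = \sqrt{-7} = i \sqrt{7} \approx 2.6458 i$)
$u{\left(j \right)} = \frac{1}{-6 + j}$
$r{\left(P \right)} = -25$
$\frac{u{\left(18 \right)}}{r{\left(U{\left(z,4 \right)} \right)}} 269 = \frac{1}{\left(-6 + 18\right) \left(-25\right)} 269 = \frac{1}{12} \left(- \frac{1}{25}\right) 269 = \left(- \frac{1}{300}\right) 269 = - \frac{269}{300}$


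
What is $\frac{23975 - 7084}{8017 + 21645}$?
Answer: $\frac{16891}{29662} \approx 0.56945$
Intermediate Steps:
$\frac{23975 - 7084}{8017 + 21645} = \frac{16891}{29662}$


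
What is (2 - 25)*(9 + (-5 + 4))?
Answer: -184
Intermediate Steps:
(2 - 25)*(9 + (-5 + 4)) = -23*(9 - 1) = -23*8 = -184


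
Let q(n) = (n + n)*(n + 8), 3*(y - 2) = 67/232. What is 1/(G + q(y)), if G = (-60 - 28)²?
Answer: 242208/1885911145 ≈ 0.00012843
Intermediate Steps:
y = 1459/696 (y = 2 + (67/232)/3 = 2 + (67*(1/232))/3 = 2 + (⅓)*(67/232) = 2 + 67/696 = 1459/696 ≈ 2.0963)
G = 7744 (G = (-88)² = 7744)
q(n) = 2*n*(8 + n) (q(n) = (2*n)*(8 + n) = 2*n*(8 + n))
1/(G + q(y)) = 1/(7744 + 2*(1459/696)*(8 + 1459/696)) = 1/(7744 + 2*(1459/696)*(7027/696)) = 1/(7744 + 10252393/242208) = 1/(1885911145/242208) = 242208/1885911145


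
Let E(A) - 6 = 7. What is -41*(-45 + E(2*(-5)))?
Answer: 1312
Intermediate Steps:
E(A) = 13 (E(A) = 6 + 7 = 13)
-41*(-45 + E(2*(-5))) = -41*(-45 + 13) = -41*(-32) = 1312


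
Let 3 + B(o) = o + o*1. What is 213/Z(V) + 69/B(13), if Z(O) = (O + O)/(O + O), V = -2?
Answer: 216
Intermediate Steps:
B(o) = -3 + 2*o (B(o) = -3 + (o + o*1) = -3 + (o + o) = -3 + 2*o)
Z(O) = 1 (Z(O) = (2*O)/((2*O)) = (2*O)*(1/(2*O)) = 1)
213/Z(V) + 69/B(13) = 213/1 + 69/(-3 + 2*13) = 213*1 + 69/(-3 + 26) = 213 + 69/23 = 213 + 69*(1/23) = 213 + 3 = 216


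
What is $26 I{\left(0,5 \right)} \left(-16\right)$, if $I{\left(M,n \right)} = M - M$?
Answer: $0$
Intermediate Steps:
$I{\left(M,n \right)} = 0$
$26 I{\left(0,5 \right)} \left(-16\right) = 26 \cdot 0 \left(-16\right) = 0 \left(-16\right) = 0$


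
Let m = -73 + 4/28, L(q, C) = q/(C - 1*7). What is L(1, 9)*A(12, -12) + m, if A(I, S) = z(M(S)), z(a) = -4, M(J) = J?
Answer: -524/7 ≈ -74.857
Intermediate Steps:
L(q, C) = q/(-7 + C) (L(q, C) = q/(C - 7) = q/(-7 + C))
A(I, S) = -4
m = -510/7 (m = -73 + 4*(1/28) = -73 + 1/7 = -510/7 ≈ -72.857)
L(1, 9)*A(12, -12) + m = (1/(-7 + 9))*(-4) - 510/7 = (1/2)*(-4) - 510/7 = -2 - 510/7 = -524/7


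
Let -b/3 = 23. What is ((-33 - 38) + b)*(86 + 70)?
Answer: -21840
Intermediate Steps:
b = -69 (b = -3*23 = -69)
((-33 - 38) + b)*(86 + 70) = ((-33 - 38) - 69)*(86 + 70) = (-71 - 69)*156 = -140*156 = -21840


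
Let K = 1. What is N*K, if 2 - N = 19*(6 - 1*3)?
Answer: -55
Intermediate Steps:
N = -55 (N = 2 - 19*(6 - 1*3) = 2 - 19*(6 - 3) = 2 - 19*3 = 2 - 1*57 = 2 - 57 = -55)
N*K = -55*1 = -55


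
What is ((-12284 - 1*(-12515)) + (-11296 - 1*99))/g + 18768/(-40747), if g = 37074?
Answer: -575352170/755327139 ≈ -0.76173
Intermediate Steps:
((-12284 - 1*(-12515)) + (-11296 - 1*99))/g + 18768/(-40747) = ((-12284 - 1*(-12515)) + (-11296 - 1*99))/37074 + 18768/(-40747) = ((-12284 + 12515) + (-11296 - 99))*(1/37074) + 18768*(-1/40747) = (231 - 11395)*(1/37074) - 18768/40747 = -11164*1/37074 - 18768/40747 = -5582/18537 - 18768/40747 = -575352170/755327139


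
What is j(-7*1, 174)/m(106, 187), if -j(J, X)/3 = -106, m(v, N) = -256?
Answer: -159/128 ≈ -1.2422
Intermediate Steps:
j(J, X) = 318 (j(J, X) = -3*(-106) = 318)
j(-7*1, 174)/m(106, 187) = 318/(-256) = 318*(-1/256) = -159/128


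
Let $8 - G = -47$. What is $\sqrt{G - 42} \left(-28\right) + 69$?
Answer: $69 - 28 \sqrt{13} \approx -31.955$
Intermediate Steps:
$G = 55$ ($G = 8 - -47 = 8 + 47 = 55$)
$\sqrt{G - 42} \left(-28\right) + 69 = \sqrt{55 - 42} \left(-28\right) + 69 = \sqrt{13} \left(-28\right) + 69 = - 28 \sqrt{13} + 69 = 69 - 28 \sqrt{13}$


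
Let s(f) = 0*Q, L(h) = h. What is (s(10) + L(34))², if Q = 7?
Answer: 1156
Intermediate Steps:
s(f) = 0 (s(f) = 0*7 = 0)
(s(10) + L(34))² = (0 + 34)² = 34² = 1156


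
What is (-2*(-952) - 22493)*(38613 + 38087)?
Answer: -1579176300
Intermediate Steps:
(-2*(-952) - 22493)*(38613 + 38087) = (1904 - 22493)*76700 = -20589*76700 = -1579176300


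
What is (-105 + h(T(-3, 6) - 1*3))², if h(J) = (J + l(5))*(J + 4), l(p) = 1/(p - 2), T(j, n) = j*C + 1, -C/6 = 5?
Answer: 579124225/9 ≈ 6.4347e+7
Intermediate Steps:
C = -30 (C = -6*5 = -30)
T(j, n) = 1 - 30*j (T(j, n) = j*(-30) + 1 = -30*j + 1 = 1 - 30*j)
l(p) = 1/(-2 + p)
h(J) = (4 + J)*(⅓ + J) (h(J) = (J + 1/(-2 + 5))*(J + 4) = (J + 1/3)*(4 + J) = (J + ⅓)*(4 + J) = (⅓ + J)*(4 + J) = (4 + J)*(⅓ + J))
(-105 + h(T(-3, 6) - 1*3))² = (-105 + (4/3 + ((1 - 30*(-3)) - 1*3)² + 13*((1 - 30*(-3)) - 1*3)/3))² = (-105 + (4/3 + ((1 + 90) - 3)² + 13*((1 + 90) - 3)/3))² = (-105 + (4/3 + (91 - 3)² + 13*(91 - 3)/3))² = (-105 + (4/3 + 88² + (13/3)*88))² = (-105 + (4/3 + 7744 + 1144/3))² = (-105 + 24380/3)² = (24065/3)² = 579124225/9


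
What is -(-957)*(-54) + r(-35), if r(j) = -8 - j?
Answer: -51651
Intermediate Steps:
-(-957)*(-54) + r(-35) = -(-957)*(-54) + (-8 - 1*(-35)) = -319*162 + (-8 + 35) = -51678 + 27 = -51651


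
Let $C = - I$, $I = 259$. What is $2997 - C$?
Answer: $3256$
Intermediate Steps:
$C = -259$ ($C = \left(-1\right) 259 = -259$)
$2997 - C = 2997 - -259 = 2997 + 259 = 3256$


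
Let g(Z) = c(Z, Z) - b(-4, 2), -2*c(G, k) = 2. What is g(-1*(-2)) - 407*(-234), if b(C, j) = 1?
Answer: 95236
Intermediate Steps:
c(G, k) = -1 (c(G, k) = -½*2 = -1)
g(Z) = -2 (g(Z) = -1 - 1*1 = -1 - 1 = -2)
g(-1*(-2)) - 407*(-234) = -2 - 407*(-234) = -2 + 95238 = 95236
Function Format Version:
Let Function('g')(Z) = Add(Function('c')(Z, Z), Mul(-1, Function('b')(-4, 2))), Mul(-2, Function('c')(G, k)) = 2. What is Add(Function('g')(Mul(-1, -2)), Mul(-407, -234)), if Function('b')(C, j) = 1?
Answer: 95236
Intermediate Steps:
Function('c')(G, k) = -1 (Function('c')(G, k) = Mul(Rational(-1, 2), 2) = -1)
Function('g')(Z) = -2 (Function('g')(Z) = Add(-1, Mul(-1, 1)) = Add(-1, -1) = -2)
Add(Function('g')(Mul(-1, -2)), Mul(-407, -234)) = Add(-2, Mul(-407, -234)) = Add(-2, 95238) = 95236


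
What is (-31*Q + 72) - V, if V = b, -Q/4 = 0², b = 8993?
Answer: -8921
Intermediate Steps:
Q = 0 (Q = -4*0² = -4*0 = 0)
V = 8993
(-31*Q + 72) - V = (-31*0 + 72) - 1*8993 = (0 + 72) - 8993 = 72 - 8993 = -8921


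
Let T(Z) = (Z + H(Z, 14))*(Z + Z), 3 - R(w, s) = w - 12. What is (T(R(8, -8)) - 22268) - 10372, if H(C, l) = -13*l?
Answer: -35090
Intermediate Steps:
R(w, s) = 15 - w (R(w, s) = 3 - (w - 12) = 3 - (-12 + w) = 3 + (12 - w) = 15 - w)
T(Z) = 2*Z*(-182 + Z) (T(Z) = (Z - 13*14)*(Z + Z) = (Z - 182)*(2*Z) = (-182 + Z)*(2*Z) = 2*Z*(-182 + Z))
(T(R(8, -8)) - 22268) - 10372 = (2*(15 - 1*8)*(-182 + (15 - 1*8)) - 22268) - 10372 = (2*(15 - 8)*(-182 + (15 - 8)) - 22268) - 10372 = (2*7*(-182 + 7) - 22268) - 10372 = (2*7*(-175) - 22268) - 10372 = (-2450 - 22268) - 10372 = -24718 - 10372 = -35090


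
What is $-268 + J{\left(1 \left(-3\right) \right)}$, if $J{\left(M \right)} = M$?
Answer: $-271$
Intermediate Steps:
$-268 + J{\left(1 \left(-3\right) \right)} = -268 + 1 \left(-3\right) = -268 - 3 = -271$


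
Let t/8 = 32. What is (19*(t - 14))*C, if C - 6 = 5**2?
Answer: 142538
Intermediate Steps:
t = 256 (t = 8*32 = 256)
C = 31 (C = 6 + 5**2 = 6 + 25 = 31)
(19*(t - 14))*C = (19*(256 - 14))*31 = (19*242)*31 = 4598*31 = 142538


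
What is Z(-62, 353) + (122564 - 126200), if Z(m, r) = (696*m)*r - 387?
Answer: -15236679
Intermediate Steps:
Z(m, r) = -387 + 696*m*r (Z(m, r) = 696*m*r - 387 = -387 + 696*m*r)
Z(-62, 353) + (122564 - 126200) = (-387 + 696*(-62)*353) + (122564 - 126200) = (-387 - 15232656) - 3636 = -15233043 - 3636 = -15236679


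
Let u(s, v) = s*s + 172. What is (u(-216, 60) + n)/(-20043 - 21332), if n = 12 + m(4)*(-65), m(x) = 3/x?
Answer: -37433/33100 ≈ -1.1309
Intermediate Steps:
n = -147/4 (n = 12 + (3/4)*(-65) = 12 + (3*(¼))*(-65) = 12 + (¾)*(-65) = 12 - 195/4 = -147/4 ≈ -36.750)
u(s, v) = 172 + s² (u(s, v) = s² + 172 = 172 + s²)
(u(-216, 60) + n)/(-20043 - 21332) = ((172 + (-216)²) - 147/4)/(-20043 - 21332) = ((172 + 46656) - 147/4)/(-41375) = (46828 - 147/4)*(-1/41375) = (187165/4)*(-1/41375) = -37433/33100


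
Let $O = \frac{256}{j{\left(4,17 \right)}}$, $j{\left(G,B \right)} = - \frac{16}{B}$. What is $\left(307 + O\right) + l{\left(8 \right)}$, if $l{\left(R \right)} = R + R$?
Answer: $51$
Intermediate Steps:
$l{\left(R \right)} = 2 R$
$O = -272$ ($O = \frac{256}{\left(-16\right) \frac{1}{17}} = \frac{256}{- \frac{16}{17}} = 256 \left(- \frac{17}{16}\right) = -272$)
$\left(307 + O\right) + l{\left(8 \right)} = \left(307 - 272\right) + 2 \cdot 8 = 35 + 16 = 51$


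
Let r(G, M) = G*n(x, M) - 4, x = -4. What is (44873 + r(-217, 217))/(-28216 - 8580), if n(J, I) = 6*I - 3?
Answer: 118507/18398 ≈ 6.4413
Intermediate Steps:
n(J, I) = -3 + 6*I
r(G, M) = -4 + G*(-3 + 6*M) (r(G, M) = G*(-3 + 6*M) - 4 = -4 + G*(-3 + 6*M))
(44873 + r(-217, 217))/(-28216 - 8580) = (44873 + (-4 + 3*(-217)*(-1 + 2*217)))/(-28216 - 8580) = (44873 + (-4 + 3*(-217)*(-1 + 434)))/(-36796) = (44873 + (-4 + 3*(-217)*433))*(-1/36796) = (44873 + (-4 - 281883))*(-1/36796) = (44873 - 281887)*(-1/36796) = -237014*(-1/36796) = 118507/18398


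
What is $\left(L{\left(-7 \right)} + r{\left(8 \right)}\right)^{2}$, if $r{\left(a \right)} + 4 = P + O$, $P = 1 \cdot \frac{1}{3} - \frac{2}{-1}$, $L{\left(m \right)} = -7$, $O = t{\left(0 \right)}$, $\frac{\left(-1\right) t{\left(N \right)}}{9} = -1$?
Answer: $\frac{1}{9} \approx 0.11111$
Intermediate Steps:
$t{\left(N \right)} = 9$ ($t{\left(N \right)} = \left(-9\right) \left(-1\right) = 9$)
$O = 9$
$P = \frac{7}{3}$ ($P = 1 \cdot \frac{1}{3} - -2 = \frac{1}{3} + 2 = \frac{7}{3} \approx 2.3333$)
$r{\left(a \right)} = \frac{22}{3}$ ($r{\left(a \right)} = -4 + \left(\frac{7}{3} + 9\right) = -4 + \frac{34}{3} = \frac{22}{3}$)
$\left(L{\left(-7 \right)} + r{\left(8 \right)}\right)^{2} = \left(-7 + \frac{22}{3}\right)^{2} = \left(\frac{1}{3}\right)^{2} = \frac{1}{9}$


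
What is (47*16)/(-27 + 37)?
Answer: 376/5 ≈ 75.200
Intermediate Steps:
(47*16)/(-27 + 37) = 752/10 = 752*(⅒) = 376/5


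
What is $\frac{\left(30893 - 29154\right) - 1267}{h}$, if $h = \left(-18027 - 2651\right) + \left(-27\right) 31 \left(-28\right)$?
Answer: $\frac{236}{1379} \approx 0.17114$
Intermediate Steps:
$h = 2758$ ($h = -20678 - -23436 = -20678 + 23436 = 2758$)
$\frac{\left(30893 - 29154\right) - 1267}{h} = \frac{\left(30893 - 29154\right) - 1267}{2758} = \left(1739 - 1267\right) \frac{1}{2758} = 472 \cdot \frac{1}{2758} = \frac{236}{1379}$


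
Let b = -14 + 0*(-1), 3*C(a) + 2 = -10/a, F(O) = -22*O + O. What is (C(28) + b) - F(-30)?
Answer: -9027/14 ≈ -644.79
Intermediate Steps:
F(O) = -21*O
C(a) = -2/3 - 10/(3*a) (C(a) = -2/3 + (-10/a)/3 = -2/3 - 10/(3*a))
b = -14 (b = -14 + 0 = -14)
(C(28) + b) - F(-30) = ((2/3)*(-5 - 1*28)/28 - 14) - (-21)*(-30) = ((2/3)*(1/28)*(-5 - 28) - 14) - 1*630 = ((2/3)*(1/28)*(-33) - 14) - 630 = (-11/14 - 14) - 630 = -207/14 - 630 = -9027/14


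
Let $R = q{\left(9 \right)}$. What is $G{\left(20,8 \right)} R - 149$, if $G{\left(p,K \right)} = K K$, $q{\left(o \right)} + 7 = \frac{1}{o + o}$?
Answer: $- \frac{5341}{9} \approx -593.44$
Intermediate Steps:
$q{\left(o \right)} = -7 + \frac{1}{2 o}$ ($q{\left(o \right)} = -7 + \frac{1}{o + o} = -7 + \frac{1}{2 o}$)
$G{\left(p,K \right)} = K^{2}$
$R = - \frac{125}{18}$ ($R = -7 + \frac{1}{2 \cdot 9} = -7 + \frac{1}{2} \cdot \frac{1}{9} = -7 + \frac{1}{18} = - \frac{125}{18} \approx -6.9444$)
$G{\left(20,8 \right)} R - 149 = 8^{2} \left(- \frac{125}{18}\right) - 149 = 64 \left(- \frac{125}{18}\right) - 149 = - \frac{4000}{9} - 149 = - \frac{5341}{9}$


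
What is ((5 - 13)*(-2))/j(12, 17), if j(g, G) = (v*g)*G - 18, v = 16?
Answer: 8/1623 ≈ 0.0049291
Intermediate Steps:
j(g, G) = -18 + 16*G*g (j(g, G) = (16*g)*G - 18 = 16*G*g - 18 = -18 + 16*G*g)
((5 - 13)*(-2))/j(12, 17) = ((5 - 13)*(-2))/(-18 + 16*17*12) = (-8*(-2))/(-18 + 3264) = 16/3246 = 16*(1/3246) = 8/1623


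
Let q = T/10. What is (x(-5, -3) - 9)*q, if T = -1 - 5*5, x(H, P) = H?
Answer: 182/5 ≈ 36.400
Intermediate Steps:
T = -26 (T = -1 - 25 = -26)
q = -13/5 (q = -26/10 = -26*⅒ = -13/5 ≈ -2.6000)
(x(-5, -3) - 9)*q = (-5 - 9)*(-13/5) = -14*(-13/5) = 182/5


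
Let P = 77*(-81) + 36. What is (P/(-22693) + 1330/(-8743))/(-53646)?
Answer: -3433379/1520518458822 ≈ -2.2580e-6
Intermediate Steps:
P = -6201 (P = -6237 + 36 = -6201)
(P/(-22693) + 1330/(-8743))/(-53646) = (-6201/(-22693) + 1330/(-8743))/(-53646) = (-6201*(-1/22693) + 1330*(-1/8743))*(-1/53646) = (6201/22693 - 190/1249)*(-1/53646) = (3433379/28343557)*(-1/53646) = -3433379/1520518458822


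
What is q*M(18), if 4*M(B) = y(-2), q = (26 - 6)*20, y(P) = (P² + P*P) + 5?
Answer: 1300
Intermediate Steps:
y(P) = 5 + 2*P² (y(P) = (P² + P²) + 5 = 2*P² + 5 = 5 + 2*P²)
q = 400 (q = 20*20 = 400)
M(B) = 13/4 (M(B) = (5 + 2*(-2)²)/4 = (5 + 2*4)/4 = (5 + 8)/4 = (¼)*13 = 13/4)
q*M(18) = 400*(13/4) = 1300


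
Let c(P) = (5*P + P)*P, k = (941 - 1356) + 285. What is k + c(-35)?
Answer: 7220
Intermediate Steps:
k = -130 (k = -415 + 285 = -130)
c(P) = 6*P² (c(P) = (6*P)*P = 6*P²)
k + c(-35) = -130 + 6*(-35)² = -130 + 6*1225 = -130 + 7350 = 7220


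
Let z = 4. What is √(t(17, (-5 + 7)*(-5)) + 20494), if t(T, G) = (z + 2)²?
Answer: √20530 ≈ 143.28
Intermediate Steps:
t(T, G) = 36 (t(T, G) = (4 + 2)² = 6² = 36)
√(t(17, (-5 + 7)*(-5)) + 20494) = √(36 + 20494) = √20530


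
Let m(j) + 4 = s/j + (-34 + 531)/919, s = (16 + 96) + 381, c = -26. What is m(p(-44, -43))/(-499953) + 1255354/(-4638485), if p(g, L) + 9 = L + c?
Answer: -2646215390946107/9778371386973930 ≈ -0.27062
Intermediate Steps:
p(g, L) = -35 + L (p(g, L) = -9 + (L - 26) = -9 + (-26 + L) = -35 + L)
s = 493 (s = 112 + 381 = 493)
m(j) = -3179/919 + 493/j (m(j) = -4 + (493/j + (-34 + 531)/919) = -4 + (493/j + 497*(1/919)) = -4 + (493/j + 497/919) = -4 + (497/919 + 493/j) = -3179/919 + 493/j)
m(p(-44, -43))/(-499953) + 1255354/(-4638485) = (-3179/919 + 493/(-35 - 43))/(-499953) + 1255354/(-4638485) = (-3179/919 + 493/(-78))*(-1/499953) + 1255354*(-1/4638485) = (-3179/919 + 493*(-1/78))*(-1/499953) - 1255354/4638485 = (-3179/919 - 493/78)*(-1/499953) - 1255354/4638485 = -701029/71682*(-1/499953) - 1255354/4638485 = 41237/2108095938 - 1255354/4638485 = -2646215390946107/9778371386973930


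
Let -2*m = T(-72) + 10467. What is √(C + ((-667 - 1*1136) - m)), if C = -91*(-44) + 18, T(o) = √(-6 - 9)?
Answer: √(29810 + 2*I*√15)/2 ≈ 86.328 + 0.011216*I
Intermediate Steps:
T(o) = I*√15 (T(o) = √(-15) = I*√15)
m = -10467/2 - I*√15/2 (m = -(I*√15 + 10467)/2 = -(10467 + I*√15)/2 = -10467/2 - I*√15/2 ≈ -5233.5 - 1.9365*I)
C = 4022 (C = 4004 + 18 = 4022)
√(C + ((-667 - 1*1136) - m)) = √(4022 + ((-667 - 1*1136) - (-10467/2 - I*√15/2))) = √(4022 + ((-667 - 1136) + (10467/2 + I*√15/2))) = √(4022 + (-1803 + (10467/2 + I*√15/2))) = √(4022 + (6861/2 + I*√15/2)) = √(14905/2 + I*√15/2)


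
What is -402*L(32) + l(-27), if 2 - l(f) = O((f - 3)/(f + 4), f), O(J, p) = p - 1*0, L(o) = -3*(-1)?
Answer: -1177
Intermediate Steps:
L(o) = 3
O(J, p) = p (O(J, p) = p + 0 = p)
l(f) = 2 - f
-402*L(32) + l(-27) = -402*3 + (2 - 1*(-27)) = -1206 + (2 + 27) = -1206 + 29 = -1177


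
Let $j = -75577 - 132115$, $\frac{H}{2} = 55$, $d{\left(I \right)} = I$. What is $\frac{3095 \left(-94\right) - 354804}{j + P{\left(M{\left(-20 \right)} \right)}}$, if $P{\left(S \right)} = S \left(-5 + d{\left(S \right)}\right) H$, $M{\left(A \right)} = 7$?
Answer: $\frac{322867}{103076} \approx 3.1323$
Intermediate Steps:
$H = 110$ ($H = 2 \cdot 55 = 110$)
$P{\left(S \right)} = 110 S \left(-5 + S\right)$ ($P{\left(S \right)} = S \left(-5 + S\right) 110 = 110 S \left(-5 + S\right)$)
$j = -207692$
$\frac{3095 \left(-94\right) - 354804}{j + P{\left(M{\left(-20 \right)} \right)}} = \frac{3095 \left(-94\right) - 354804}{-207692 + 110 \cdot 7 \left(-5 + 7\right)} = \frac{-290930 - 354804}{-207692 + 110 \cdot 7 \cdot 2} = - \frac{645734}{-207692 + 1540} = - \frac{645734}{-206152} = \left(-645734\right) \left(- \frac{1}{206152}\right) = \frac{322867}{103076}$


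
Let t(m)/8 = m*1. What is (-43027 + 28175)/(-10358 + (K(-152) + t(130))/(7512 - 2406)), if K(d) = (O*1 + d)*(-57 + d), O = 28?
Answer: 412143/287288 ≈ 1.4346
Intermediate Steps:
t(m) = 8*m (t(m) = 8*(m*1) = 8*m)
K(d) = (-57 + d)*(28 + d) (K(d) = (28*1 + d)*(-57 + d) = (28 + d)*(-57 + d) = (-57 + d)*(28 + d))
(-43027 + 28175)/(-10358 + (K(-152) + t(130))/(7512 - 2406)) = (-43027 + 28175)/(-10358 + ((-1596 + (-152)² - 29*(-152)) + 8*130)/(7512 - 2406)) = -14852/(-10358 + ((-1596 + 23104 + 4408) + 1040)/5106) = -14852/(-10358 + (25916 + 1040)*(1/5106)) = -14852/(-10358 + 26956*(1/5106)) = -14852/(-10358 + 586/111) = -14852/(-1149152/111) = -14852*(-111/1149152) = 412143/287288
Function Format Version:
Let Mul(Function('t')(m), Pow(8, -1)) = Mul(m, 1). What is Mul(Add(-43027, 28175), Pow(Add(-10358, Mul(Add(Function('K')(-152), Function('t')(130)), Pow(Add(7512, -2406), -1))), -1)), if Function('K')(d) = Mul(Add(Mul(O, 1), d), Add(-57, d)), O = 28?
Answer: Rational(412143, 287288) ≈ 1.4346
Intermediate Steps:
Function('t')(m) = Mul(8, m) (Function('t')(m) = Mul(8, Mul(m, 1)) = Mul(8, m))
Function('K')(d) = Mul(Add(-57, d), Add(28, d)) (Function('K')(d) = Mul(Add(Mul(28, 1), d), Add(-57, d)) = Mul(Add(28, d), Add(-57, d)) = Mul(Add(-57, d), Add(28, d)))
Mul(Add(-43027, 28175), Pow(Add(-10358, Mul(Add(Function('K')(-152), Function('t')(130)), Pow(Add(7512, -2406), -1))), -1)) = Mul(Add(-43027, 28175), Pow(Add(-10358, Mul(Add(Add(-1596, Pow(-152, 2), Mul(-29, -152)), Mul(8, 130)), Pow(Add(7512, -2406), -1))), -1)) = Mul(-14852, Pow(Add(-10358, Mul(Add(Add(-1596, 23104, 4408), 1040), Pow(5106, -1))), -1)) = Mul(-14852, Pow(Add(-10358, Mul(Add(25916, 1040), Rational(1, 5106))), -1)) = Mul(-14852, Pow(Add(-10358, Mul(26956, Rational(1, 5106))), -1)) = Mul(-14852, Pow(Add(-10358, Rational(586, 111)), -1)) = Mul(-14852, Pow(Rational(-1149152, 111), -1)) = Mul(-14852, Rational(-111, 1149152)) = Rational(412143, 287288)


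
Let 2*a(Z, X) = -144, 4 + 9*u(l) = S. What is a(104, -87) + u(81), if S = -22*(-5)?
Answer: -542/9 ≈ -60.222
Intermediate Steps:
S = 110
u(l) = 106/9 (u(l) = -4/9 + (⅑)*110 = -4/9 + 110/9 = 106/9)
a(Z, X) = -72 (a(Z, X) = (½)*(-144) = -72)
a(104, -87) + u(81) = -72 + 106/9 = -542/9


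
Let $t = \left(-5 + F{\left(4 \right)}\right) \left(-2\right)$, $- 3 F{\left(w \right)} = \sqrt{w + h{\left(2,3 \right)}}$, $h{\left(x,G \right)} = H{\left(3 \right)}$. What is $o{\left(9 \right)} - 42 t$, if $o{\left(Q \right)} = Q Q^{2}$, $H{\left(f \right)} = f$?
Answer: $309 - 28 \sqrt{7} \approx 234.92$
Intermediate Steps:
$h{\left(x,G \right)} = 3$
$o{\left(Q \right)} = Q^{3}$
$F{\left(w \right)} = - \frac{\sqrt{3 + w}}{3}$ ($F{\left(w \right)} = - \frac{\sqrt{w + 3}}{3} = - \frac{\sqrt{3 + w}}{3}$)
$t = 10 + \frac{2 \sqrt{7}}{3}$ ($t = \left(-5 - \frac{\sqrt{3 + 4}}{3}\right) \left(-2\right) = \left(-5 - \frac{\sqrt{7}}{3}\right) \left(-2\right) = 10 + \frac{2 \sqrt{7}}{3} \approx 11.764$)
$o{\left(9 \right)} - 42 t = 9^{3} - 42 \left(10 + \frac{2 \sqrt{7}}{3}\right) = 729 - \left(420 + 28 \sqrt{7}\right) = 309 - 28 \sqrt{7}$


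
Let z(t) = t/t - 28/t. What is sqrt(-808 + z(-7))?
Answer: I*sqrt(803) ≈ 28.337*I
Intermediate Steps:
z(t) = 1 - 28/t
sqrt(-808 + z(-7)) = sqrt(-808 + (-28 - 7)/(-7)) = sqrt(-808 - 1/7*(-35)) = sqrt(-808 + 5) = sqrt(-803) = I*sqrt(803)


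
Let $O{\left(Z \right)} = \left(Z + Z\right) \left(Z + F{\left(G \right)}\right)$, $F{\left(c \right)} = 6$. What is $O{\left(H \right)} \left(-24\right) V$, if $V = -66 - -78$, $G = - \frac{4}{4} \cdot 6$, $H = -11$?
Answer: $-31680$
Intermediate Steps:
$G = -6$ ($G = \left(-4\right) \frac{1}{4} \cdot 6 = \left(-1\right) 6 = -6$)
$O{\left(Z \right)} = 2 Z \left(6 + Z\right)$ ($O{\left(Z \right)} = \left(Z + Z\right) \left(Z + 6\right) = 2 Z \left(6 + Z\right)$)
$V = 12$ ($V = -66 + 78 = 12$)
$O{\left(H \right)} \left(-24\right) V = 2 \left(-11\right) \left(6 - 11\right) \left(-24\right) 12 = 2 \left(-11\right) \left(-5\right) \left(-24\right) 12 = 110 \left(-24\right) 12 = \left(-2640\right) 12 = -31680$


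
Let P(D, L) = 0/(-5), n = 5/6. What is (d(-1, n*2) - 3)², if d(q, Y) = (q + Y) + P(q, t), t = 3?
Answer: 49/9 ≈ 5.4444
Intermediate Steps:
n = ⅚ (n = 5*(⅙) = ⅚ ≈ 0.83333)
P(D, L) = 0 (P(D, L) = 0*(-⅕) = 0)
d(q, Y) = Y + q (d(q, Y) = (q + Y) + 0 = (Y + q) + 0 = Y + q)
(d(-1, n*2) - 3)² = (((⅚)*2 - 1) - 3)² = ((5/3 - 1) - 3)² = (⅔ - 3)² = (-7/3)² = 49/9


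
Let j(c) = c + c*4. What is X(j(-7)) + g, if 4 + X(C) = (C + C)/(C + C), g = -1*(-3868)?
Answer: 3865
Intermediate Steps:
j(c) = 5*c (j(c) = c + 4*c = 5*c)
g = 3868
X(C) = -3 (X(C) = -4 + (C + C)/(C + C) = -4 + (2*C)/((2*C)) = -4 + (2*C)*(1/(2*C)) = -4 + 1 = -3)
X(j(-7)) + g = -3 + 3868 = 3865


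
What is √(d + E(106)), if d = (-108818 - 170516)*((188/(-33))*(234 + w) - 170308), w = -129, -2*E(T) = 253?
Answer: √190959629062/2 ≈ 2.1849e+5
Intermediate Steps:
E(T) = -253/2 (E(T) = -½*253 = -253/2)
d = 47739907392 (d = (-108818 - 170516)*((188/(-33))*(234 - 129) - 170308) = -279334*((188*(-1/33))*105 - 170308) = -279334*(-188/33*105 - 170308) = -279334*(-6580/11 - 170308) = -279334*(-1879968/11) = 47739907392)
√(d + E(106)) = √(47739907392 - 253/2) = √(95479814531/2) = √190959629062/2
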